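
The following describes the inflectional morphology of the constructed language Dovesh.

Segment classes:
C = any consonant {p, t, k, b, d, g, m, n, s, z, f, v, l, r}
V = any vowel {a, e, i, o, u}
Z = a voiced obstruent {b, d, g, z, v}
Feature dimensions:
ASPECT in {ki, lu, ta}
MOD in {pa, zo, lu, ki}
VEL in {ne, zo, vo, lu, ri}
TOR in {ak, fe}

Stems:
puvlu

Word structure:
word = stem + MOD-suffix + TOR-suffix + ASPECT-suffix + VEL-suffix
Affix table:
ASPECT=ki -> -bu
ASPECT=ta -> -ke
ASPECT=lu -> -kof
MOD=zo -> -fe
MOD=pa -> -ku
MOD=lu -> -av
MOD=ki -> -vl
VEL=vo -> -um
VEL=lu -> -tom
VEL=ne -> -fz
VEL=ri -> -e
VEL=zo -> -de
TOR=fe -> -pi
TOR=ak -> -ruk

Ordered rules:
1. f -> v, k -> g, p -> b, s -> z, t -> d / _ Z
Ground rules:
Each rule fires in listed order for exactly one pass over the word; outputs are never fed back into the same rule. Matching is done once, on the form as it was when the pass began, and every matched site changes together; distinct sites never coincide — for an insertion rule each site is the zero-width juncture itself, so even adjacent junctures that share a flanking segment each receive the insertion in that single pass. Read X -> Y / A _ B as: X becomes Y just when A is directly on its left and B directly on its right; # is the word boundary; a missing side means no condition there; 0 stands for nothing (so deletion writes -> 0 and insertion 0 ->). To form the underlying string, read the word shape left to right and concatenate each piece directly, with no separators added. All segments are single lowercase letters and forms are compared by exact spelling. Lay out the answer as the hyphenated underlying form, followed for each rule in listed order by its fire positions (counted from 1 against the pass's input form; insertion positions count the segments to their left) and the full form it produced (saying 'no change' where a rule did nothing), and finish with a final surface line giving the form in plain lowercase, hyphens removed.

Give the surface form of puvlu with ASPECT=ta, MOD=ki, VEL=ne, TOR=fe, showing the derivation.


underlying: puvlu-vl-pi-ke-fz
1. f -> v, k -> g, p -> b, s -> z, t -> d / _ Z: fires at position(s) 12: puvluvlpikevz
surface: puvluvlpikevz


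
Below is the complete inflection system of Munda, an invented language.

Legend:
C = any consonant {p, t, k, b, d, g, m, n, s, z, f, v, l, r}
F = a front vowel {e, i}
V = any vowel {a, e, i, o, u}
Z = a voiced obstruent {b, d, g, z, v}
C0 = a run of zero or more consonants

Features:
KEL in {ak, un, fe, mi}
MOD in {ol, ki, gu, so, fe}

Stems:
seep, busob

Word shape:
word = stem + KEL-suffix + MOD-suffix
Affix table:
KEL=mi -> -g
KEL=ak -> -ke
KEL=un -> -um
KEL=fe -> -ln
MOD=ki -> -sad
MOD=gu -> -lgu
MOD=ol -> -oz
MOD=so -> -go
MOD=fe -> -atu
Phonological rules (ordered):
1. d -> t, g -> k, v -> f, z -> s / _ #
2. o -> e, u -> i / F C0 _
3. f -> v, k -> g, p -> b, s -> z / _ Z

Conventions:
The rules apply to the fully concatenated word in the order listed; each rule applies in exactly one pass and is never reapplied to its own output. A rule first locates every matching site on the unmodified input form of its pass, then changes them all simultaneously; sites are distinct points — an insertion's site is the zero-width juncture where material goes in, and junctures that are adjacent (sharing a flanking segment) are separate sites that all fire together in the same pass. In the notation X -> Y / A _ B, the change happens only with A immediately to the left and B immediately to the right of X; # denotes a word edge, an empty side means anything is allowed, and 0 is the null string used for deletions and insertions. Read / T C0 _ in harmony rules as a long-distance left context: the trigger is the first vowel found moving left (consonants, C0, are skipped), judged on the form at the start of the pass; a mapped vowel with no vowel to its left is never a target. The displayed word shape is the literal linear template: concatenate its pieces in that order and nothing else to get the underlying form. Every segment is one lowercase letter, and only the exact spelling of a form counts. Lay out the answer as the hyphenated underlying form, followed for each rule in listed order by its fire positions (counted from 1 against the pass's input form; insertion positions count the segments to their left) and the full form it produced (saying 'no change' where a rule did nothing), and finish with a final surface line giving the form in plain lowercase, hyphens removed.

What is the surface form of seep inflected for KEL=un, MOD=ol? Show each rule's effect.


underlying: seep-um-oz
1. d -> t, g -> k, v -> f, z -> s / _ #: fires at position(s) 8: seepumos
2. o -> e, u -> i / F C0 _: fires at position(s) 5: seepimos
3. f -> v, k -> g, p -> b, s -> z / _ Z: no change
surface: seepimos


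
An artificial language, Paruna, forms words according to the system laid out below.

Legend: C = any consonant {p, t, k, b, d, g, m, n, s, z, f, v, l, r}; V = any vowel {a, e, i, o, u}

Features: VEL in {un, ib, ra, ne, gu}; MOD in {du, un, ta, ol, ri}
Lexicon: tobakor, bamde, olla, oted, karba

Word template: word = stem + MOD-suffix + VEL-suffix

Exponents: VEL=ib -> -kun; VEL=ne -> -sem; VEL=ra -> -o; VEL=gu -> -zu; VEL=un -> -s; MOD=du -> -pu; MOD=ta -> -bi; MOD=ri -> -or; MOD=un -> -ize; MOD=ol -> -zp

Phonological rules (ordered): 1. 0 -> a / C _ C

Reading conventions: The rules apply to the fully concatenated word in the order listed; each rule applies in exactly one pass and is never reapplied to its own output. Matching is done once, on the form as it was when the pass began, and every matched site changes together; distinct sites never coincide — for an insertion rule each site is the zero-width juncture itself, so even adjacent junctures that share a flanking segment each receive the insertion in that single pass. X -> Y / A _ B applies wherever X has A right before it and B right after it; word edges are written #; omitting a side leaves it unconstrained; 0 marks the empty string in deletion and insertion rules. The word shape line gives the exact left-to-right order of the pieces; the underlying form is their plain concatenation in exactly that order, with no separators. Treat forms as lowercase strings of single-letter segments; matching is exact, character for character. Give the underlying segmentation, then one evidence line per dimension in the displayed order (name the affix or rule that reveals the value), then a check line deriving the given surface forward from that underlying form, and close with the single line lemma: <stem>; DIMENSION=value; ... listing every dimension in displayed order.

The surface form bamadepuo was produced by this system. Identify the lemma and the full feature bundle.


underlying: bamde-pu-o
VEL=ra - signalled by the affix -o
MOD=du - signalled by the affix -pu
check: bamdepuo -> bamadepuo
lemma: bamde; VEL=ra; MOD=du


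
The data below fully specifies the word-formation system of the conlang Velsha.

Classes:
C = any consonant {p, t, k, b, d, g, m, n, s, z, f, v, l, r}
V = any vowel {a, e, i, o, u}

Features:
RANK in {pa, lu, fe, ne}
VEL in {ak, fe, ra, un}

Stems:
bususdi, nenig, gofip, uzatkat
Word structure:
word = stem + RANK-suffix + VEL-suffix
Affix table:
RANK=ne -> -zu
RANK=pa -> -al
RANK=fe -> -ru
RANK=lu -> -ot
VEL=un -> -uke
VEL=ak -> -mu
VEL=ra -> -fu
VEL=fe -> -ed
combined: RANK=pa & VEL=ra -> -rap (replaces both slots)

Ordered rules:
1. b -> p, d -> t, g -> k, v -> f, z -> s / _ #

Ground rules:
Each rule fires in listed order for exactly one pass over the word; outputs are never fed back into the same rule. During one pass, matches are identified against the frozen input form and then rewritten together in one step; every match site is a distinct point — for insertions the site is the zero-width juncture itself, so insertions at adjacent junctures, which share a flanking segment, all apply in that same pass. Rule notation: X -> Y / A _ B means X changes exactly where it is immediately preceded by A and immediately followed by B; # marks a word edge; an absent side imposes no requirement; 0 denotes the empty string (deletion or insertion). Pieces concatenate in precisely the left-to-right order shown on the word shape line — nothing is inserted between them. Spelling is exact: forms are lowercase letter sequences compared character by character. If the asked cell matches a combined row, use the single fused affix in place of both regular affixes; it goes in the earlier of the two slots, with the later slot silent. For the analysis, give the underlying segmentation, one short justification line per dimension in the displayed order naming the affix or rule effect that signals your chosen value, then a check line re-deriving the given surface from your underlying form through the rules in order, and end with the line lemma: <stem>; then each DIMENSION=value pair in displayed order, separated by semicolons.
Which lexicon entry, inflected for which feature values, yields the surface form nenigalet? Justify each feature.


underlying: nenig-al-ed
RANK=pa - signalled by the affix -al
VEL=fe - signalled by the affix -ed
check: nenigaled -> nenigalet
lemma: nenig; RANK=pa; VEL=fe


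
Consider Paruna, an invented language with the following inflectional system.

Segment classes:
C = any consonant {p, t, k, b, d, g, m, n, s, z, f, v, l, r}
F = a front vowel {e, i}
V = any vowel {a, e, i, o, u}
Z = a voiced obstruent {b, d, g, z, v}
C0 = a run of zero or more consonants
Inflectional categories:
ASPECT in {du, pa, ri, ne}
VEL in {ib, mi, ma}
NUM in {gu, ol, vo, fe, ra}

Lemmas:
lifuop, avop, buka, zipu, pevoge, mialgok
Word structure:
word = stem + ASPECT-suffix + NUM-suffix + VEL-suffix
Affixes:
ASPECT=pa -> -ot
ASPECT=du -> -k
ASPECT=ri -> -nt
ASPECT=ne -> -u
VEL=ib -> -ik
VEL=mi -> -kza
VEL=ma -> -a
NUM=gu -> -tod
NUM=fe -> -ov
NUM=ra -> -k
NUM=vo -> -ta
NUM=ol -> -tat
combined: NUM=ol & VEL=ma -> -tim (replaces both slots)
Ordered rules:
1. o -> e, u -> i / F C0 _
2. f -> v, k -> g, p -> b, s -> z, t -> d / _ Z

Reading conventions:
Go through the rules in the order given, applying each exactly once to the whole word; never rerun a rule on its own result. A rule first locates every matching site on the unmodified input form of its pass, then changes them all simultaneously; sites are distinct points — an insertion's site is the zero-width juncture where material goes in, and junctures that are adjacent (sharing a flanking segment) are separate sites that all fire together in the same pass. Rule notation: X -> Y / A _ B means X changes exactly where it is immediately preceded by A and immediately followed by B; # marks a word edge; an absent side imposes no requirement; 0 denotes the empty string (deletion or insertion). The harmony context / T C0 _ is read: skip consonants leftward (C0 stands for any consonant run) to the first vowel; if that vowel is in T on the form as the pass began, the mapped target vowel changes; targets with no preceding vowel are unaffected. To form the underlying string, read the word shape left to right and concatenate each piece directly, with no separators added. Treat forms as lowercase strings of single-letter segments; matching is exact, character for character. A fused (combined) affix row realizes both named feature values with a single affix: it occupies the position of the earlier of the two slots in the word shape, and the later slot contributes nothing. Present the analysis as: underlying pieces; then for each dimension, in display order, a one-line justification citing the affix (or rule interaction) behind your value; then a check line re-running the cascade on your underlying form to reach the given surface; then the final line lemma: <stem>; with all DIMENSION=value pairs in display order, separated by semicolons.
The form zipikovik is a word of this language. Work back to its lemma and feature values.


underlying: zipu-k-ov-ik
ASPECT=du - signalled by the affix -k
VEL=ib - signalled by the affix -ik
NUM=fe - signalled by the affix -ov
check: zipukovik -> zipikovik -> zipikovik
lemma: zipu; ASPECT=du; VEL=ib; NUM=fe


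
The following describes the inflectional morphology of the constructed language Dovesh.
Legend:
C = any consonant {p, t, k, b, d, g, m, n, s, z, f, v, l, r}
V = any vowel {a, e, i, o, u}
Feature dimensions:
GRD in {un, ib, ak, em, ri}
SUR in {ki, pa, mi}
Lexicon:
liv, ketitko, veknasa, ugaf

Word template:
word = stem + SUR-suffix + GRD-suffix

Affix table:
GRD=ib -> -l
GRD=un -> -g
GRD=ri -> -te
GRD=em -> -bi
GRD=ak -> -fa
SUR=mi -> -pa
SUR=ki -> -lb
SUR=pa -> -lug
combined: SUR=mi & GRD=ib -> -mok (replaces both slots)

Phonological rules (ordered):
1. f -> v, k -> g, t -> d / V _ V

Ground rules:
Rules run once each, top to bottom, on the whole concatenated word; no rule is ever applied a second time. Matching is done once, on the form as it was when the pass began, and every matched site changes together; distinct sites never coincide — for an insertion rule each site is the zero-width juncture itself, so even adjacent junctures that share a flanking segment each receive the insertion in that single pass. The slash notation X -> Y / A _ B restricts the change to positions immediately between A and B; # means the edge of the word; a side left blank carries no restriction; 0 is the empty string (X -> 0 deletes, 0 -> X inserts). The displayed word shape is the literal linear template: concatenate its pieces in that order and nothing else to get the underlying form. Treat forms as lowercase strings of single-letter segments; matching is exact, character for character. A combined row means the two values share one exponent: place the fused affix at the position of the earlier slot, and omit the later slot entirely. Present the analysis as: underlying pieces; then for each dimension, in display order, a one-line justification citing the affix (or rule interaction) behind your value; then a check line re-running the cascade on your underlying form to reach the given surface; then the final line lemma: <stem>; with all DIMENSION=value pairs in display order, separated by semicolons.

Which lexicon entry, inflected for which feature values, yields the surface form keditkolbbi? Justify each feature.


underlying: ketitko-lb-bi
GRD=em - signalled by the affix -bi
SUR=ki - signalled by the affix -lb
check: ketitkolbbi -> keditkolbbi
lemma: ketitko; GRD=em; SUR=ki


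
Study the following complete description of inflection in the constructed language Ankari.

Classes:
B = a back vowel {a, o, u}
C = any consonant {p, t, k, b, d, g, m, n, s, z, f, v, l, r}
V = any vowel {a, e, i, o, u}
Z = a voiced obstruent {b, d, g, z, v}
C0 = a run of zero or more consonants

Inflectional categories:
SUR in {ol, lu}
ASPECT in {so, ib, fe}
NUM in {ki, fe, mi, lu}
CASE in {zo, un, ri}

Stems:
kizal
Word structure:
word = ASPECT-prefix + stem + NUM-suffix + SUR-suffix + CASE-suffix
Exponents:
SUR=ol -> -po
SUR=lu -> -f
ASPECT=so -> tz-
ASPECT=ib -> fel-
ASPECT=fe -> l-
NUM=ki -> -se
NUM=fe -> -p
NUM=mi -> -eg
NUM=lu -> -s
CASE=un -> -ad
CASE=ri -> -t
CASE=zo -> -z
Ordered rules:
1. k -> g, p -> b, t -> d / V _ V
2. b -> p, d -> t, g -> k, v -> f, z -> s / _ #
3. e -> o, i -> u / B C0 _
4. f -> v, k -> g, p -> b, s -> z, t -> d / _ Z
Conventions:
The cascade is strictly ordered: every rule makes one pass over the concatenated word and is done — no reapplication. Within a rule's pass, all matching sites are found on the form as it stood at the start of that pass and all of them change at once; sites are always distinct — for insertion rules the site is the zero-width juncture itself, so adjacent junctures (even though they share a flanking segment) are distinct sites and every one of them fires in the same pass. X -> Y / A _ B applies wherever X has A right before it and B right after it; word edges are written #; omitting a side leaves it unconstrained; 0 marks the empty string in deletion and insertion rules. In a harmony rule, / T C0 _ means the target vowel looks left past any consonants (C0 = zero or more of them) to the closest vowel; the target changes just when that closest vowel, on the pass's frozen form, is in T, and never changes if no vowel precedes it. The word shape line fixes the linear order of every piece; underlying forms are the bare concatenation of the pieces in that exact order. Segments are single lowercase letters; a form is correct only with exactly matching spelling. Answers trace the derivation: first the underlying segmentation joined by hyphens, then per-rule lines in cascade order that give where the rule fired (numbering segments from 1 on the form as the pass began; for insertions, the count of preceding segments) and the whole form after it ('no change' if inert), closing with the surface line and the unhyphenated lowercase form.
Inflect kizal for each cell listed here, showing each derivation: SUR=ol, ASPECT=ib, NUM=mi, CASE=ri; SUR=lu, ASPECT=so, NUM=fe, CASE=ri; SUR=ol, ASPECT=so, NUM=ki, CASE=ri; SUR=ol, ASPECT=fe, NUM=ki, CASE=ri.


cell SUR=ol, ASPECT=ib, NUM=mi, CASE=ri:
underlying: fel-kizal-eg-po-t
1. k -> g, p -> b, t -> d / V _ V: no change
2. b -> p, d -> t, g -> k, v -> f, z -> s / _ #: no change
3. e -> o, i -> u / B C0 _: fires at position(s) 9: felkizalogpot
4. f -> v, k -> g, p -> b, s -> z, t -> d / _ Z: no change
surface: felkizalogpot

cell SUR=lu, ASPECT=so, NUM=fe, CASE=ri:
underlying: tz-kizal-p-f-t
1. k -> g, p -> b, t -> d / V _ V: no change
2. b -> p, d -> t, g -> k, v -> f, z -> s / _ #: no change
3. e -> o, i -> u / B C0 _: no change
4. f -> v, k -> g, p -> b, s -> z, t -> d / _ Z: fires at position(s) 1: dzkizalpft
surface: dzkizalpft

cell SUR=ol, ASPECT=so, NUM=ki, CASE=ri:
underlying: tz-kizal-se-po-t
1. k -> g, p -> b, t -> d / V _ V: fires at position(s) 10: tzkizalsebot
2. b -> p, d -> t, g -> k, v -> f, z -> s / _ #: no change
3. e -> o, i -> u / B C0 _: fires at position(s) 9: tzkizalsobot
4. f -> v, k -> g, p -> b, s -> z, t -> d / _ Z: fires at position(s) 1: dzkizalsobot
surface: dzkizalsobot

cell SUR=ol, ASPECT=fe, NUM=ki, CASE=ri:
underlying: l-kizal-se-po-t
1. k -> g, p -> b, t -> d / V _ V: fires at position(s) 9: lkizalsebot
2. b -> p, d -> t, g -> k, v -> f, z -> s / _ #: no change
3. e -> o, i -> u / B C0 _: fires at position(s) 8: lkizalsobot
4. f -> v, k -> g, p -> b, s -> z, t -> d / _ Z: no change
surface: lkizalsobot


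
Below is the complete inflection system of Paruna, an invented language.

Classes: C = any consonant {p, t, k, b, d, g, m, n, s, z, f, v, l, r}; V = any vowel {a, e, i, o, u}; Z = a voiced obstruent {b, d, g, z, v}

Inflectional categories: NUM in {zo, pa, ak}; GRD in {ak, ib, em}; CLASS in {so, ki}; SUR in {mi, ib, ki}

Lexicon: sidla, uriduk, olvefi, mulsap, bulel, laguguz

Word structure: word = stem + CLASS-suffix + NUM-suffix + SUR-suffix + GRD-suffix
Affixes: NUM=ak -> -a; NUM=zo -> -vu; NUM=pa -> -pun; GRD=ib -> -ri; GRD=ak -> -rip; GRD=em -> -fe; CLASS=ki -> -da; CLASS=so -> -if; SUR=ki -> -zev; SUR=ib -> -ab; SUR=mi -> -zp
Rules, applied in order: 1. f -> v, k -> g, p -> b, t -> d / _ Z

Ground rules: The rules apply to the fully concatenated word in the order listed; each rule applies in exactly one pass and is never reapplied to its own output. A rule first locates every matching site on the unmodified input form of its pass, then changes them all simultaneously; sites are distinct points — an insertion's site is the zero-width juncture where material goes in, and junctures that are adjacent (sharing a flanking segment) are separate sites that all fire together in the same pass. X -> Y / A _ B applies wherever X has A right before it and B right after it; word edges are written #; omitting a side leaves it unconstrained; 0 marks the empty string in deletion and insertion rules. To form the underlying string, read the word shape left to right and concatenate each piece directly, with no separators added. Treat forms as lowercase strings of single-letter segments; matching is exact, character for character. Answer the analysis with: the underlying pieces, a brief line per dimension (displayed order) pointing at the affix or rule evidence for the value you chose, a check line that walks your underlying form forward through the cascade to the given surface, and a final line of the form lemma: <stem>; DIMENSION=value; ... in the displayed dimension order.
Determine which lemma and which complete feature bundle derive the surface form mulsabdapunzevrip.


underlying: mulsap-da-pun-zev-rip
NUM=pa - signalled by the affix -pun
GRD=ak - signalled by the affix -rip
CLASS=ki - signalled by the affix -da
SUR=ki - signalled by the affix -zev
check: mulsapdapunzevrip -> mulsabdapunzevrip
lemma: mulsap; NUM=pa; GRD=ak; CLASS=ki; SUR=ki


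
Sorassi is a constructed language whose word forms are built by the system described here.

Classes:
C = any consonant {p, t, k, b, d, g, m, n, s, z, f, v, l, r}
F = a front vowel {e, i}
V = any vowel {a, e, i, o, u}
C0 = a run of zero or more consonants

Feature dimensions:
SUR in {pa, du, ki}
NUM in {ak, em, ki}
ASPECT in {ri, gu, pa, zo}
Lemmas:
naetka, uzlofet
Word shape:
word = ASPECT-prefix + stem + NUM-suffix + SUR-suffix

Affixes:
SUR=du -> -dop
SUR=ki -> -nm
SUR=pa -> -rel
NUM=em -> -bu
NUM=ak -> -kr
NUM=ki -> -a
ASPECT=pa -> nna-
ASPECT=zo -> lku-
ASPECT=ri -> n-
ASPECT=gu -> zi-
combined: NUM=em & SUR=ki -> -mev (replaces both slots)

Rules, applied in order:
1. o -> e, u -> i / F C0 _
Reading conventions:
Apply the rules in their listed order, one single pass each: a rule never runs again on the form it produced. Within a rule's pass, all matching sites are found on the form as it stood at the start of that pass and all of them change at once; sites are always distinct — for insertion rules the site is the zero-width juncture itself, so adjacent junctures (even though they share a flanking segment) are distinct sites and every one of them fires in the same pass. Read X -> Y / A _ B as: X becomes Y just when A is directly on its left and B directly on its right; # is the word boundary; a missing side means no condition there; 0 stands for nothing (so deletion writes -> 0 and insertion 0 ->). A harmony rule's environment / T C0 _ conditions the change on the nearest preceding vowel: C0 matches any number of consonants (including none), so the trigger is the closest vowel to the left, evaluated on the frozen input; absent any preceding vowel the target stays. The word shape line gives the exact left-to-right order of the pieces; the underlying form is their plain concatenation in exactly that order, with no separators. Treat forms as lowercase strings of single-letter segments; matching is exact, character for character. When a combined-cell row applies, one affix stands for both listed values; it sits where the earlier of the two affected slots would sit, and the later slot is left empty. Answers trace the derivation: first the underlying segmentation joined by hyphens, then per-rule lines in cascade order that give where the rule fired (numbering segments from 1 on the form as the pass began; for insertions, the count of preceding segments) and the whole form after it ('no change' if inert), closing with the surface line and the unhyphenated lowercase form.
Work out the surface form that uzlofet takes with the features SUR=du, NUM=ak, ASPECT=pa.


underlying: nna-uzlofet-kr-dop
1. o -> e, u -> i / F C0 _: fires at position(s) 14: nnauzlofetkrdep
surface: nnauzlofetkrdep


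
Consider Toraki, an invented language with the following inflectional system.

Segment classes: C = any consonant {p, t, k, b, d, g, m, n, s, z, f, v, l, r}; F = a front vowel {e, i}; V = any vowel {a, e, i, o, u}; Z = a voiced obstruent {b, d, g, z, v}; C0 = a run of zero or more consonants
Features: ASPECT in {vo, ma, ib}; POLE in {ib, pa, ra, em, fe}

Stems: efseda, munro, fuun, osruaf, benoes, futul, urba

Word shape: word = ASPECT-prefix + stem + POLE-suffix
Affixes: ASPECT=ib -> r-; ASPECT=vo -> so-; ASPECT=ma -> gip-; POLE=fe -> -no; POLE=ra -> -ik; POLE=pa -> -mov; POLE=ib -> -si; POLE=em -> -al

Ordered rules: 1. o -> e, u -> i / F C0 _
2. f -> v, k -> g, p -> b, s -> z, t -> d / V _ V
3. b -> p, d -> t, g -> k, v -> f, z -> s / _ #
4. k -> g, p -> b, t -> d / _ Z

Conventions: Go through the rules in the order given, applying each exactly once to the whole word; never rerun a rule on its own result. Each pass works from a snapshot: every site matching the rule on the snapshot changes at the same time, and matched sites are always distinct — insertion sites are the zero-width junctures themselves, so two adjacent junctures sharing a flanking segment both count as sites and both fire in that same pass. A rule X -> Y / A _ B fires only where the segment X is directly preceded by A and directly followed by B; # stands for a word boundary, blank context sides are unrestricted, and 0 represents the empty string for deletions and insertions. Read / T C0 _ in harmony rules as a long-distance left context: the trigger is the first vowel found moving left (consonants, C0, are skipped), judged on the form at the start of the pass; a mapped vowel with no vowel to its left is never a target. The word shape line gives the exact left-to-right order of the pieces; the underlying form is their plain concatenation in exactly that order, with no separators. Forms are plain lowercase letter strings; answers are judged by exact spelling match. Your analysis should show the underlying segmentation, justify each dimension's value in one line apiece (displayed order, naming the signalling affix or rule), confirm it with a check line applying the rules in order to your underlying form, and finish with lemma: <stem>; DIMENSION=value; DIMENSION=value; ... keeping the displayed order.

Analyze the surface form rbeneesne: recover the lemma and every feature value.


underlying: r-benoes-no
ASPECT=ib - signalled by the affix r-
POLE=fe - signalled by the affix -no
check: rbenoesno -> rbeneesne -> rbeneesne -> rbeneesne -> rbeneesne
lemma: benoes; ASPECT=ib; POLE=fe


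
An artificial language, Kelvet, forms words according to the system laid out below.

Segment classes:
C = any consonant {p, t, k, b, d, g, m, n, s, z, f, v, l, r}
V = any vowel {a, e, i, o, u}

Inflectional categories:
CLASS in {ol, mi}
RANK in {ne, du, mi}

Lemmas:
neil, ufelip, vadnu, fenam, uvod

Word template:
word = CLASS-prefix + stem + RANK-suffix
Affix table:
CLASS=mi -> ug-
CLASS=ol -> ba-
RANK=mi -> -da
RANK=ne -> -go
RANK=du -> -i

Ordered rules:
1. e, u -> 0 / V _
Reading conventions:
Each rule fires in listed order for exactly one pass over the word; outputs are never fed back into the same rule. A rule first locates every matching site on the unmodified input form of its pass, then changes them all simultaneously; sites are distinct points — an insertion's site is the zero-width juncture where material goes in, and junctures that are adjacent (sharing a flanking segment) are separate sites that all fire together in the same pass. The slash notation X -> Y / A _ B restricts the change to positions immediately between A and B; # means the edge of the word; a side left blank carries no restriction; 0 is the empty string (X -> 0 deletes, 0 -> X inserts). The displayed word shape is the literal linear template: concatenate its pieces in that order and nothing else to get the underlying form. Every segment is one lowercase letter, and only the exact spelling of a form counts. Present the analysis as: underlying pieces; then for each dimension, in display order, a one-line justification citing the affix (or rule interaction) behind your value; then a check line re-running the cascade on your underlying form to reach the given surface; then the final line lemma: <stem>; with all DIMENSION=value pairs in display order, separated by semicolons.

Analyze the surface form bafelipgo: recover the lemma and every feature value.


underlying: ba-ufelip-go
CLASS=ol - signalled by the affix ba-
RANK=ne - signalled by the affix -go
check: baufelipgo -> bafelipgo
lemma: ufelip; CLASS=ol; RANK=ne


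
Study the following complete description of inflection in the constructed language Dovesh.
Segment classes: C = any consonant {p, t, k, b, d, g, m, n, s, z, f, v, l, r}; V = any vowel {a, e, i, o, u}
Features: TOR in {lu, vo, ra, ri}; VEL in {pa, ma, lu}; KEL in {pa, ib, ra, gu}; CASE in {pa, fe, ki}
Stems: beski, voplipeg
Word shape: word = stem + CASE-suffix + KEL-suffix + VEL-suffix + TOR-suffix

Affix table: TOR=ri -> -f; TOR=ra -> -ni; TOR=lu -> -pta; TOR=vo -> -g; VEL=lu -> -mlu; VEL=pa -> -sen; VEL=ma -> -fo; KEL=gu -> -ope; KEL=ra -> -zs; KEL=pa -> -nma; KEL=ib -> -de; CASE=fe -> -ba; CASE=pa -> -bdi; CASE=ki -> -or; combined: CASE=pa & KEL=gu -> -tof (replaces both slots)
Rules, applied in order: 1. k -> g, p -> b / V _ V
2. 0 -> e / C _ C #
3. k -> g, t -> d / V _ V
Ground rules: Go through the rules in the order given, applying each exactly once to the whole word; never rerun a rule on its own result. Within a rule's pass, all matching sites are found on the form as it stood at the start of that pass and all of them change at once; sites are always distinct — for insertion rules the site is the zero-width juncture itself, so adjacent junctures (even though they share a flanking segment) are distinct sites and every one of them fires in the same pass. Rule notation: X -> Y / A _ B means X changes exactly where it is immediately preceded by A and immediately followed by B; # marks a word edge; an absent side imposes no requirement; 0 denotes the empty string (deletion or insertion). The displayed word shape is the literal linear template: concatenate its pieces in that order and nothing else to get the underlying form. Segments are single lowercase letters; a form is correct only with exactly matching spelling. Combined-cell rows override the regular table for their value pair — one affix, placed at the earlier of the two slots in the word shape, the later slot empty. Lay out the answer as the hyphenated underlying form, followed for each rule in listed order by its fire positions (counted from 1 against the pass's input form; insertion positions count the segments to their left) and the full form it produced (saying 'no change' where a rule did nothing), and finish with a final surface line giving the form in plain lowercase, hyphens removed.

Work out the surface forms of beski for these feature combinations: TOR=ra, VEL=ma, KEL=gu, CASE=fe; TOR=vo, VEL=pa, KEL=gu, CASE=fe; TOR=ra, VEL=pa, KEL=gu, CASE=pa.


cell TOR=ra, VEL=ma, KEL=gu, CASE=fe:
underlying: beski-ba-ope-fo-ni
1. k -> g, p -> b / V _ V: fires at position(s) 9: beskibaobefoni
2. 0 -> e / C _ C #: no change
3. k -> g, t -> d / V _ V: no change
surface: beskibaobefoni

cell TOR=vo, VEL=pa, KEL=gu, CASE=fe:
underlying: beski-ba-ope-sen-g
1. k -> g, p -> b / V _ V: fires at position(s) 9: beskibaobeseng
2. 0 -> e / C _ C #: inserts after position(s) 13: beskibaobeseneg
3. k -> g, t -> d / V _ V: no change
surface: beskibaobeseneg

cell TOR=ra, VEL=pa, KEL=gu, CASE=pa:
underlying: beski-tof-sen-ni
1. k -> g, p -> b / V _ V: no change
2. 0 -> e / C _ C #: no change
3. k -> g, t -> d / V _ V: fires at position(s) 6: beskidofsenni
surface: beskidofsenni


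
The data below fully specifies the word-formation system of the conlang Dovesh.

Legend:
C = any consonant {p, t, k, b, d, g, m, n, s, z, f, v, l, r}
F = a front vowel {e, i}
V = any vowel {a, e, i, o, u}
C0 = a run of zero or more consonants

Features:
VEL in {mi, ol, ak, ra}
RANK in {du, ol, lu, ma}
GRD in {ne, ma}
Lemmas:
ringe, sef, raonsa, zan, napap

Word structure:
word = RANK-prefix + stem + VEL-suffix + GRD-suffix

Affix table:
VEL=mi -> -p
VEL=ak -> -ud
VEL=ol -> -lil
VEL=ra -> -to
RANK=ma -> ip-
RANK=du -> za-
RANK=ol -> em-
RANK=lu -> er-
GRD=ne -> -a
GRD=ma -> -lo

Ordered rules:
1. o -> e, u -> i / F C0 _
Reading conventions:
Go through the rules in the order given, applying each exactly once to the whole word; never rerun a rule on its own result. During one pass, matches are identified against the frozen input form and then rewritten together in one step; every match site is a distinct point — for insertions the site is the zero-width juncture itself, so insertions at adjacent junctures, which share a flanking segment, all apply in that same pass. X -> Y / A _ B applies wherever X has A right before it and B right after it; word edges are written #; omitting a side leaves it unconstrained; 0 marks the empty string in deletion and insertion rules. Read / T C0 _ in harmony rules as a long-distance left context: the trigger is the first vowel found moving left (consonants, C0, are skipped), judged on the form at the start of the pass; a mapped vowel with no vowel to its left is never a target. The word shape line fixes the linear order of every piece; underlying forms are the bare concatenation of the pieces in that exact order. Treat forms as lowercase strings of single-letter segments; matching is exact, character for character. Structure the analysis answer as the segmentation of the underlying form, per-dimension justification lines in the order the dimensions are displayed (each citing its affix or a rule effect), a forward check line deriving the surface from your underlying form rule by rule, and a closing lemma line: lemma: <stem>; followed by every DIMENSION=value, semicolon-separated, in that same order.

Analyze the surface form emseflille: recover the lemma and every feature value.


underlying: em-sef-lil-lo
VEL=ol - signalled by the affix -lil
RANK=ol - signalled by the affix em-
GRD=ma - signalled by the affix -lo
check: emseflillo -> emseflille
lemma: sef; VEL=ol; RANK=ol; GRD=ma


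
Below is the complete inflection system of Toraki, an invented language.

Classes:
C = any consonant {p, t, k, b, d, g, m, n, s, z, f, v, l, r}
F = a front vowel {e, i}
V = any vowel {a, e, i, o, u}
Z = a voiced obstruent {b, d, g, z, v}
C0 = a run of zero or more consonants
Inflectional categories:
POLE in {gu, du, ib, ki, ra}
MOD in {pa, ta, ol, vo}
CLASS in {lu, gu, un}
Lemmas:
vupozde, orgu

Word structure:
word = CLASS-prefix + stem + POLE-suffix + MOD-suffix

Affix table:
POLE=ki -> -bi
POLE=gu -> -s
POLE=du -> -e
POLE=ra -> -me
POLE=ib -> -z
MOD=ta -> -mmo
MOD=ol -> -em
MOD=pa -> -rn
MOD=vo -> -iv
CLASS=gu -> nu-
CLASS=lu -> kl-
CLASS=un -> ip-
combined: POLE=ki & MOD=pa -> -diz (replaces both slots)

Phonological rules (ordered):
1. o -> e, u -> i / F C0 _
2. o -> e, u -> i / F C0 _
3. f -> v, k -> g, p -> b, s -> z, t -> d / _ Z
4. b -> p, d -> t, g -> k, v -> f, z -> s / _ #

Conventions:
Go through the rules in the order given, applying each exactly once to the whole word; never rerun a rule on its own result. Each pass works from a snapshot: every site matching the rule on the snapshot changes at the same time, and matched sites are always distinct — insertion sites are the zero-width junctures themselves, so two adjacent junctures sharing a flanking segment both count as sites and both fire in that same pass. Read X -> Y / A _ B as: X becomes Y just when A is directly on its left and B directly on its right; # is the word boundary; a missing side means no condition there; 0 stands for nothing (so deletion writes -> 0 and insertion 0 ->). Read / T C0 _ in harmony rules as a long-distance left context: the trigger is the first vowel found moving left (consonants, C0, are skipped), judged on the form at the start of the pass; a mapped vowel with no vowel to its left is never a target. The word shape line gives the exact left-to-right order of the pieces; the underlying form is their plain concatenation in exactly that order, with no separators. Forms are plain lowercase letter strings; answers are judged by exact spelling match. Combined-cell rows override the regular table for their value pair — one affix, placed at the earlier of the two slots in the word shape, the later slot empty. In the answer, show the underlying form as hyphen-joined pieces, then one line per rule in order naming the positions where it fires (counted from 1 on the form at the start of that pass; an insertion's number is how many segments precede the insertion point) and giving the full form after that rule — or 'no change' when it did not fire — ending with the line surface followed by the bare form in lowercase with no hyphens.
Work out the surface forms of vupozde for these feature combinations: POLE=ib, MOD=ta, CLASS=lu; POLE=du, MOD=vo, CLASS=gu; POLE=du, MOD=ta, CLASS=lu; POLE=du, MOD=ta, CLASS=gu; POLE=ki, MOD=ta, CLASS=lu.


cell POLE=ib, MOD=ta, CLASS=lu:
underlying: kl-vupozde-z-mmo
1. o -> e, u -> i / F C0 _: fires at position(s) 13: klvupozdezmme
2. o -> e, u -> i / F C0 _: no change
3. f -> v, k -> g, p -> b, s -> z, t -> d / _ Z: no change
4. b -> p, d -> t, g -> k, v -> f, z -> s / _ #: no change
surface: klvupozdezmme

cell POLE=du, MOD=vo, CLASS=gu:
underlying: nu-vupozde-e-iv
1. o -> e, u -> i / F C0 _: no change
2. o -> e, u -> i / F C0 _: no change
3. f -> v, k -> g, p -> b, s -> z, t -> d / _ Z: no change
4. b -> p, d -> t, g -> k, v -> f, z -> s / _ #: fires at position(s) 12: nuvupozdeeif
surface: nuvupozdeeif

cell POLE=du, MOD=ta, CLASS=lu:
underlying: kl-vupozde-e-mmo
1. o -> e, u -> i / F C0 _: fires at position(s) 13: klvupozdeemme
2. o -> e, u -> i / F C0 _: no change
3. f -> v, k -> g, p -> b, s -> z, t -> d / _ Z: no change
4. b -> p, d -> t, g -> k, v -> f, z -> s / _ #: no change
surface: klvupozdeemme

cell POLE=du, MOD=ta, CLASS=gu:
underlying: nu-vupozde-e-mmo
1. o -> e, u -> i / F C0 _: fires at position(s) 13: nuvupozdeemme
2. o -> e, u -> i / F C0 _: no change
3. f -> v, k -> g, p -> b, s -> z, t -> d / _ Z: no change
4. b -> p, d -> t, g -> k, v -> f, z -> s / _ #: no change
surface: nuvupozdeemme

cell POLE=ki, MOD=ta, CLASS=lu:
underlying: kl-vupozde-bi-mmo
1. o -> e, u -> i / F C0 _: fires at position(s) 14: klvupozdebimme
2. o -> e, u -> i / F C0 _: no change
3. f -> v, k -> g, p -> b, s -> z, t -> d / _ Z: no change
4. b -> p, d -> t, g -> k, v -> f, z -> s / _ #: no change
surface: klvupozdebimme


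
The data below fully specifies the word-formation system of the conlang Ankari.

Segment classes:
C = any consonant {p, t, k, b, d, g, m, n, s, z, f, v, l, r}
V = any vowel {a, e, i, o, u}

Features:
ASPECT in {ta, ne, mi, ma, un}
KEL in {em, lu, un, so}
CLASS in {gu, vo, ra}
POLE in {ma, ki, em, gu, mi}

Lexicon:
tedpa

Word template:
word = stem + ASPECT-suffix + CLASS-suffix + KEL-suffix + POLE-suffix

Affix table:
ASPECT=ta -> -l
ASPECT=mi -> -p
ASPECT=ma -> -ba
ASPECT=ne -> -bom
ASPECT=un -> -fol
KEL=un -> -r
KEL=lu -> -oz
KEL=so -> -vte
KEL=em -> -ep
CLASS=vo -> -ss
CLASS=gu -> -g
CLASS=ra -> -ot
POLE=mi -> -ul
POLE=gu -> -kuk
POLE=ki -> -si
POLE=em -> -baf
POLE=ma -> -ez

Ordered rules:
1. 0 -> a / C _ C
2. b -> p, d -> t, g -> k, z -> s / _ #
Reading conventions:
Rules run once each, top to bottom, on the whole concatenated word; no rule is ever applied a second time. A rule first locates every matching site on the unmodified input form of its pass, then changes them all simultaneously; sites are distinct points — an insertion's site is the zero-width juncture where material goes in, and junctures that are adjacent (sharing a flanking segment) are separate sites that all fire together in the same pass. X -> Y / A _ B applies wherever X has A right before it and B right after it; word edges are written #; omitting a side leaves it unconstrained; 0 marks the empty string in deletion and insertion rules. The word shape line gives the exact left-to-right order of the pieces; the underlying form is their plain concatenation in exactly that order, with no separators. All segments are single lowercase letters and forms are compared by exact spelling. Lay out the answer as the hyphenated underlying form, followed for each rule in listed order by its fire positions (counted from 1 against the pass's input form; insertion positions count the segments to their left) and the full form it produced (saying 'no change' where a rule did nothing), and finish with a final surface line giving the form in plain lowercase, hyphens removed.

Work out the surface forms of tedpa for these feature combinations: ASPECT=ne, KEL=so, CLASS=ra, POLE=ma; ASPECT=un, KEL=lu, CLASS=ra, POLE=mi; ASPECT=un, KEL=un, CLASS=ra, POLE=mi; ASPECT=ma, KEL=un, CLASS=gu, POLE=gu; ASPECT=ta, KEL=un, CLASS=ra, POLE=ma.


cell ASPECT=ne, KEL=so, CLASS=ra, POLE=ma:
underlying: tedpa-bom-ot-vte-ez
1. 0 -> a / C _ C: inserts after position(s) 3, 10, 11: tedapabomotavateez
2. b -> p, d -> t, g -> k, z -> s / _ #: fires at position(s) 18: tedapabomotavatees
surface: tedapabomotavatees

cell ASPECT=un, KEL=lu, CLASS=ra, POLE=mi:
underlying: tedpa-fol-ot-oz-ul
1. 0 -> a / C _ C: inserts after position(s) 3: tedapafolotozul
2. b -> p, d -> t, g -> k, z -> s / _ #: no change
surface: tedapafolotozul

cell ASPECT=un, KEL=un, CLASS=ra, POLE=mi:
underlying: tedpa-fol-ot-r-ul
1. 0 -> a / C _ C: inserts after position(s) 3, 10: tedapafolotarul
2. b -> p, d -> t, g -> k, z -> s / _ #: no change
surface: tedapafolotarul

cell ASPECT=ma, KEL=un, CLASS=gu, POLE=gu:
underlying: tedpa-ba-g-r-kuk
1. 0 -> a / C _ C: inserts after position(s) 3, 8, 9: tedapabagarakuk
2. b -> p, d -> t, g -> k, z -> s / _ #: no change
surface: tedapabagarakuk

cell ASPECT=ta, KEL=un, CLASS=ra, POLE=ma:
underlying: tedpa-l-ot-r-ez
1. 0 -> a / C _ C: inserts after position(s) 3, 8: tedapalotarez
2. b -> p, d -> t, g -> k, z -> s / _ #: fires at position(s) 13: tedapalotares
surface: tedapalotares
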